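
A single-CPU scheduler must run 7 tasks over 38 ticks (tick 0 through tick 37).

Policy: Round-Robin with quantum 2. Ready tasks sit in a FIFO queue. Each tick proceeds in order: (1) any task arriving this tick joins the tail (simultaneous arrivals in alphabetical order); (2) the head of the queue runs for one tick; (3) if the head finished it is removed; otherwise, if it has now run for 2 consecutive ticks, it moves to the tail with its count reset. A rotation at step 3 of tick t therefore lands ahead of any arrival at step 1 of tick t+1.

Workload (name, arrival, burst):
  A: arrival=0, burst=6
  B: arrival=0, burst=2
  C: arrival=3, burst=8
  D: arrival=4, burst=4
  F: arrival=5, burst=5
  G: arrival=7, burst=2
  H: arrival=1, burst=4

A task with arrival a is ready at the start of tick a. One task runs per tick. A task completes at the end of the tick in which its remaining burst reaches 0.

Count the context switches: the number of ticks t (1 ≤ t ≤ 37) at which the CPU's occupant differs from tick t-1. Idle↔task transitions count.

context switches = 16

t=0: queue=[A,B] q_used=0 → run A
t=1: queue=[A,B,H] q_used=1 → run A
t=2: queue=[B,H,A] q_used=0 → run B
t=3: queue=[B,H,A,C] q_used=1 → run B
t=4: queue=[H,A,C,D] q_used=0 → run H
t=5: queue=[H,A,C,D,F] q_used=1 → run H
t=6: queue=[A,C,D,F,H] q_used=0 → run A
t=7: queue=[A,C,D,F,H,G] q_used=1 → run A
t=8: queue=[C,D,F,H,G,A] q_used=0 → run C
t=9: queue=[C,D,F,H,G,A] q_used=1 → run C
t=10: queue=[D,F,H,G,A,C] q_used=0 → run D
t=11: queue=[D,F,H,G,A,C] q_used=1 → run D
t=12: queue=[F,H,G,A,C,D] q_used=0 → run F
t=13: queue=[F,H,G,A,C,D] q_used=1 → run F
t=14: queue=[H,G,A,C,D,F] q_used=0 → run H
t=15: queue=[H,G,A,C,D,F] q_used=1 → run H
t=16: queue=[G,A,C,D,F] q_used=0 → run G
t=17: queue=[G,A,C,D,F] q_used=1 → run G
t=18: queue=[A,C,D,F] q_used=0 → run A
t=19: queue=[A,C,D,F] q_used=1 → run A
t=20: queue=[C,D,F] q_used=0 → run C
t=21: queue=[C,D,F] q_used=1 → run C
t=22: queue=[D,F,C] q_used=0 → run D
t=23: queue=[D,F,C] q_used=1 → run D
t=24: queue=[F,C] q_used=0 → run F
t=25: queue=[F,C] q_used=1 → run F
t=26: queue=[C,F] q_used=0 → run C
t=27: queue=[C,F] q_used=1 → run C
t=28: queue=[F,C] q_used=0 → run F
t=29: queue=[C] q_used=0 → run C
t=30: queue=[C] q_used=1 → run C
t=31: (idle)
t=32: (idle)
t=33: (idle)
t=34: (idle)
t=35: (idle)
t=36: (idle)
t=37: (idle)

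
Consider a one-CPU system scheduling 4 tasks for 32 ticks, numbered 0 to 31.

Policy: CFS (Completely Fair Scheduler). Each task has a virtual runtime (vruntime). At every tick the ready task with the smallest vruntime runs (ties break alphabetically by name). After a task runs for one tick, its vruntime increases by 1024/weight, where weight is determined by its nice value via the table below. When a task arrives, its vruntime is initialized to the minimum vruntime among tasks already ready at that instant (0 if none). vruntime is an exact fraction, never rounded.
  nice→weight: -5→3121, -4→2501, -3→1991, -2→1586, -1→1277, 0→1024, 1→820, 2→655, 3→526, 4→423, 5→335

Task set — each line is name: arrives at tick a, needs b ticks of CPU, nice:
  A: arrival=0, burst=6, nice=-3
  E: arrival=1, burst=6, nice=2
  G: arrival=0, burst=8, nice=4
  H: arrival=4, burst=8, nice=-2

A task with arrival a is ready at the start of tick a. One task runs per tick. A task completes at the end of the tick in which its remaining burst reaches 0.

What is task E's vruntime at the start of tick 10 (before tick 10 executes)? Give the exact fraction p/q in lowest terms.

t=0: vr[A=0 G=0] → run A
t=1: vr[A=1024/1991 E=0 G=0] → run E
t=2: vr[A=1024/1991 E=1024/655 G=0] → run G
t=3: vr[A=1024/1991 E=1024/655 G=1024/423] → run A
t=4: vr[A=2048/1991 E=1024/655 G=1024/423 H=2048/1991] → run A
t=5: vr[A=3072/1991 E=1024/655 G=1024/423 H=2048/1991] → run H
t=6: vr[A=3072/1991 E=1024/655 G=1024/423 H=2643456/1578863] → run A
t=7: vr[A=4096/1991 E=1024/655 G=1024/423 H=2643456/1578863] → run E
t=8: vr[A=4096/1991 E=2048/655 G=1024/423 H=2643456/1578863] → run H
t=9: vr[A=4096/1991 E=2048/655 G=1024/423 H=3662848/1578863] → run A
t=10: vr[A=5120/1991 E=2048/655 G=1024/423 H=3662848/1578863] → run H
t=11: vr[A=5120/1991 E=2048/655 G=1024/423 H=4682240/1578863] → run G
t=12: vr[A=5120/1991 E=2048/655 G=2048/423 H=4682240/1578863] → run A
t=13: vr[E=2048/655 G=2048/423 H=4682240/1578863] → run H
t=14: vr[E=2048/655 G=2048/423 H=5701632/1578863] → run E
t=15: vr[E=3072/655 G=2048/423 H=5701632/1578863] → run H
t=16: vr[E=3072/655 G=2048/423 H=6721024/1578863] → run H
t=17: vr[E=3072/655 G=2048/423 H=7740416/1578863] → run E
t=18: vr[E=4096/655 G=2048/423 H=7740416/1578863] → run G
t=19: vr[E=4096/655 G=1024/141 H=7740416/1578863] → run H
t=20: vr[E=4096/655 G=1024/141 H=8759808/1578863] → run H
t=21: vr[E=4096/655 G=1024/141] → run E
t=22: vr[E=1024/131 G=1024/141] → run G
t=23: vr[E=1024/131 G=4096/423] → run E
t=24: vr[G=4096/423] → run G
t=25: vr[G=5120/423] → run G
t=26: vr[G=2048/141] → run G
t=27: vr[G=7168/423] → run G
t=28: (idle)
t=29: (idle)
t=30: (idle)
t=31: (idle)

vruntime(E, start of tick 10) = 2048/655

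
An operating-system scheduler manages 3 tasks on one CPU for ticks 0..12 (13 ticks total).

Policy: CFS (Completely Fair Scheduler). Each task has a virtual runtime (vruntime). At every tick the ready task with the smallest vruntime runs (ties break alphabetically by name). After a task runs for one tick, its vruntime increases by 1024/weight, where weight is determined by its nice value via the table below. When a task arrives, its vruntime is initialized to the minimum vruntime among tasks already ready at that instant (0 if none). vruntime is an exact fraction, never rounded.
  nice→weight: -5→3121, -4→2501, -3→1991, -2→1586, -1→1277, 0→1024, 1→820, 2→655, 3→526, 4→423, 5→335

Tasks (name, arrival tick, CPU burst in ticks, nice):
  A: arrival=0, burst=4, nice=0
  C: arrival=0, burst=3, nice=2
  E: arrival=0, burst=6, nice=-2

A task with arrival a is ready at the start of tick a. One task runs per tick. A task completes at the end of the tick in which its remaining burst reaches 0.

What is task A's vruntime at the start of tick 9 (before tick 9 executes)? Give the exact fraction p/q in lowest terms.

t=0: vr[A=0 C=0 E=0] → run A
t=1: vr[A=1 C=0 E=0] → run C
t=2: vr[A=1 C=1024/655 E=0] → run E
t=3: vr[A=1 C=1024/655 E=512/793] → run E
t=4: vr[A=1 C=1024/655 E=1024/793] → run A
t=5: vr[A=2 C=1024/655 E=1024/793] → run E
t=6: vr[A=2 C=1024/655 E=1536/793] → run C
t=7: vr[A=2 C=2048/655 E=1536/793] → run E
t=8: vr[A=2 C=2048/655 E=2048/793] → run A
t=9: vr[A=3 C=2048/655 E=2048/793] → run E
t=10: vr[A=3 C=2048/655 E=2560/793] → run A
t=11: vr[C=2048/655 E=2560/793] → run C
t=12: vr[E=2560/793] → run E

vruntime(A, start of tick 9) = 3/1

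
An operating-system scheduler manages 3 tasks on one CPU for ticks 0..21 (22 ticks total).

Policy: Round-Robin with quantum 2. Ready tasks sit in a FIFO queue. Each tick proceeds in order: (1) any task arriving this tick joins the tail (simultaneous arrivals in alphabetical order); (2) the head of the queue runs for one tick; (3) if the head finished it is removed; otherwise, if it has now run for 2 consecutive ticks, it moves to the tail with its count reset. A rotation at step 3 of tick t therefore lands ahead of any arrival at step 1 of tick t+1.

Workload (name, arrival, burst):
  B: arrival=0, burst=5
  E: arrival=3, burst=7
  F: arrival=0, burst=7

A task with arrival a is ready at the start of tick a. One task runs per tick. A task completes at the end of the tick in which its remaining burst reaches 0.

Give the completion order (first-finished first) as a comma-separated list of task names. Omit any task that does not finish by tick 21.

completion order = B, F, E

t=0: queue=[B,F] q_used=0 → run B
t=1: queue=[B,F] q_used=1 → run B
t=2: queue=[F,B] q_used=0 → run F
t=3: queue=[F,B,E] q_used=1 → run F
t=4: queue=[B,E,F] q_used=0 → run B
t=5: queue=[B,E,F] q_used=1 → run B
t=6: queue=[E,F,B] q_used=0 → run E
t=7: queue=[E,F,B] q_used=1 → run E
t=8: queue=[F,B,E] q_used=0 → run F
t=9: queue=[F,B,E] q_used=1 → run F
t=10: queue=[B,E,F] q_used=0 → run B
t=11: queue=[E,F] q_used=0 → run E
t=12: queue=[E,F] q_used=1 → run E
t=13: queue=[F,E] q_used=0 → run F
t=14: queue=[F,E] q_used=1 → run F
t=15: queue=[E,F] q_used=0 → run E
t=16: queue=[E,F] q_used=1 → run E
t=17: queue=[F,E] q_used=0 → run F
t=18: queue=[E] q_used=0 → run E
t=19: (idle)
t=20: (idle)
t=21: (idle)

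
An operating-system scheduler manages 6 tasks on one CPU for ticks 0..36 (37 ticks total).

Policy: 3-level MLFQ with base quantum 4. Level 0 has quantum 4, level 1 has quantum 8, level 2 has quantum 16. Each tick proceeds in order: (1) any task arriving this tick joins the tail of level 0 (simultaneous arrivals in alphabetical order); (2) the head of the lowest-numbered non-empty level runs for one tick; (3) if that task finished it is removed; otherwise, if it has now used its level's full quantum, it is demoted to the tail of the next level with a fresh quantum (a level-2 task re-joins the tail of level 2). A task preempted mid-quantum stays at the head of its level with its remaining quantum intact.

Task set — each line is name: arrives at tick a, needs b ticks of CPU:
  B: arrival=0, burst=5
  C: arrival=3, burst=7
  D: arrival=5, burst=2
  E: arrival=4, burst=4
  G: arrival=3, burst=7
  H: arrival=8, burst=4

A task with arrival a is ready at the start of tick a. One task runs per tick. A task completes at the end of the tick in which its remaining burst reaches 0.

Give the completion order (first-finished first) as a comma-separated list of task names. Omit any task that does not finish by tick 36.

completion order = E, D, H, B, C, G

t=0: L0/L1/L2 = B/-/- → run B
t=1: L0/L1/L2 = B/-/- → run B
t=2: L0/L1/L2 = B/-/- → run B
t=3: L0/L1/L2 = BCG/-/- → run B
t=4: L0/L1/L2 = CGE/B/- → run C
t=5: L0/L1/L2 = CGED/B/- → run C
t=6: L0/L1/L2 = CGED/B/- → run C
t=7: L0/L1/L2 = CGED/B/- → run C
t=8: L0/L1/L2 = GEDH/BC/- → run G
t=9: L0/L1/L2 = GEDH/BC/- → run G
t=10: L0/L1/L2 = GEDH/BC/- → run G
t=11: L0/L1/L2 = GEDH/BC/- → run G
t=12: L0/L1/L2 = EDH/BCG/- → run E
t=13: L0/L1/L2 = EDH/BCG/- → run E
t=14: L0/L1/L2 = EDH/BCG/- → run E
t=15: L0/L1/L2 = EDH/BCG/- → run E
t=16: L0/L1/L2 = DH/BCG/- → run D
t=17: L0/L1/L2 = DH/BCG/- → run D
t=18: L0/L1/L2 = H/BCG/- → run H
t=19: L0/L1/L2 = H/BCG/- → run H
t=20: L0/L1/L2 = H/BCG/- → run H
t=21: L0/L1/L2 = H/BCG/- → run H
t=22: L0/L1/L2 = -/BCG/- → run B
t=23: L0/L1/L2 = -/CG/- → run C
t=24: L0/L1/L2 = -/CG/- → run C
t=25: L0/L1/L2 = -/CG/- → run C
t=26: L0/L1/L2 = -/G/- → run G
t=27: L0/L1/L2 = -/G/- → run G
t=28: L0/L1/L2 = -/G/- → run G
t=29: (idle)
t=30: (idle)
t=31: (idle)
t=32: (idle)
t=33: (idle)
t=34: (idle)
t=35: (idle)
t=36: (idle)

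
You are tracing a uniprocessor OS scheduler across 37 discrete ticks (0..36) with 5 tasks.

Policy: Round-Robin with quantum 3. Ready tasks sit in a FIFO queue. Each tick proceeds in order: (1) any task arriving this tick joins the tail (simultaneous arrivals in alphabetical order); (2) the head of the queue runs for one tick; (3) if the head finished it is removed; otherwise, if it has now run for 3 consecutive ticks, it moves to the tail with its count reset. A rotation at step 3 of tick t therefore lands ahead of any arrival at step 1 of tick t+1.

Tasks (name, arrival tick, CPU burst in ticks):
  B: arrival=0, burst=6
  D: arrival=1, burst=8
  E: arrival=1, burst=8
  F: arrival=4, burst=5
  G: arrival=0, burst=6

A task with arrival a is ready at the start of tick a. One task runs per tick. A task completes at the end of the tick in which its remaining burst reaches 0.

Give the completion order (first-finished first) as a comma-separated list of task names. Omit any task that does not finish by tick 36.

completion order = B, G, F, D, E

t=0: queue=[B,G] q_used=0 → run B
t=1: queue=[B,G,D,E] q_used=1 → run B
t=2: queue=[B,G,D,E] q_used=2 → run B
t=3: queue=[G,D,E,B] q_used=0 → run G
t=4: queue=[G,D,E,B,F] q_used=1 → run G
t=5: queue=[G,D,E,B,F] q_used=2 → run G
t=6: queue=[D,E,B,F,G] q_used=0 → run D
t=7: queue=[D,E,B,F,G] q_used=1 → run D
t=8: queue=[D,E,B,F,G] q_used=2 → run D
t=9: queue=[E,B,F,G,D] q_used=0 → run E
t=10: queue=[E,B,F,G,D] q_used=1 → run E
t=11: queue=[E,B,F,G,D] q_used=2 → run E
t=12: queue=[B,F,G,D,E] q_used=0 → run B
t=13: queue=[B,F,G,D,E] q_used=1 → run B
t=14: queue=[B,F,G,D,E] q_used=2 → run B
t=15: queue=[F,G,D,E] q_used=0 → run F
t=16: queue=[F,G,D,E] q_used=1 → run F
t=17: queue=[F,G,D,E] q_used=2 → run F
t=18: queue=[G,D,E,F] q_used=0 → run G
t=19: queue=[G,D,E,F] q_used=1 → run G
t=20: queue=[G,D,E,F] q_used=2 → run G
t=21: queue=[D,E,F] q_used=0 → run D
t=22: queue=[D,E,F] q_used=1 → run D
t=23: queue=[D,E,F] q_used=2 → run D
t=24: queue=[E,F,D] q_used=0 → run E
t=25: queue=[E,F,D] q_used=1 → run E
t=26: queue=[E,F,D] q_used=2 → run E
t=27: queue=[F,D,E] q_used=0 → run F
t=28: queue=[F,D,E] q_used=1 → run F
t=29: queue=[D,E] q_used=0 → run D
t=30: queue=[D,E] q_used=1 → run D
t=31: queue=[E] q_used=0 → run E
t=32: queue=[E] q_used=1 → run E
t=33: (idle)
t=34: (idle)
t=35: (idle)
t=36: (idle)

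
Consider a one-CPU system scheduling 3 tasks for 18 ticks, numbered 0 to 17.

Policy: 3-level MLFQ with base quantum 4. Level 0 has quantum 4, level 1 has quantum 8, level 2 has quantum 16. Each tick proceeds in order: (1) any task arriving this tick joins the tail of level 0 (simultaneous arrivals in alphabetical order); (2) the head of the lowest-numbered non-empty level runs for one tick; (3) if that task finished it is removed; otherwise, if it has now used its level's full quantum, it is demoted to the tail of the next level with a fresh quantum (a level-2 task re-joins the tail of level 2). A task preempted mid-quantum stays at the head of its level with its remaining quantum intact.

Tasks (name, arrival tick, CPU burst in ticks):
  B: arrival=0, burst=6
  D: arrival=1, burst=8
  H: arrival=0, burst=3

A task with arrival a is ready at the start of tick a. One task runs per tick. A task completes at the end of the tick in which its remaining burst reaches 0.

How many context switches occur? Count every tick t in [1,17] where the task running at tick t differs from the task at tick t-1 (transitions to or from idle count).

context switches = 5

t=0: L0/L1/L2 = BH/-/- → run B
t=1: L0/L1/L2 = BHD/-/- → run B
t=2: L0/L1/L2 = BHD/-/- → run B
t=3: L0/L1/L2 = BHD/-/- → run B
t=4: L0/L1/L2 = HD/B/- → run H
t=5: L0/L1/L2 = HD/B/- → run H
t=6: L0/L1/L2 = HD/B/- → run H
t=7: L0/L1/L2 = D/B/- → run D
t=8: L0/L1/L2 = D/B/- → run D
t=9: L0/L1/L2 = D/B/- → run D
t=10: L0/L1/L2 = D/B/- → run D
t=11: L0/L1/L2 = -/BD/- → run B
t=12: L0/L1/L2 = -/BD/- → run B
t=13: L0/L1/L2 = -/D/- → run D
t=14: L0/L1/L2 = -/D/- → run D
t=15: L0/L1/L2 = -/D/- → run D
t=16: L0/L1/L2 = -/D/- → run D
t=17: (idle)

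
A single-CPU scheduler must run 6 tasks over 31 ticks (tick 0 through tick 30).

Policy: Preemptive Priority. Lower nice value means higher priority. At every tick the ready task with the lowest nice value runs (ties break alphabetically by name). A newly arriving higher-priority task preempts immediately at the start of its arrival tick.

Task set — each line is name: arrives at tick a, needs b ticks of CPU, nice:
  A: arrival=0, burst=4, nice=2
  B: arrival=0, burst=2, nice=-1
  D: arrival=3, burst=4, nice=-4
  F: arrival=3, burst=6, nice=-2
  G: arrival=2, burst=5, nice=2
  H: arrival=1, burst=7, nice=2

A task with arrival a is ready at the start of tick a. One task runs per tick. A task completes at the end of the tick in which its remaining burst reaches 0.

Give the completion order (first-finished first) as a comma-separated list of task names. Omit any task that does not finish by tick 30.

completion order = B, D, F, A, G, H

t=0: ready={A,B} → run B
t=1: ready={A,B,H} → run B
t=2: ready={A,G,H} → run A
t=3: ready={A,D,F,G,H} → run D
t=4: ready={A,D,F,G,H} → run D
t=5: ready={A,D,F,G,H} → run D
t=6: ready={A,D,F,G,H} → run D
t=7: ready={A,F,G,H} → run F
t=8: ready={A,F,G,H} → run F
t=9: ready={A,F,G,H} → run F
t=10: ready={A,F,G,H} → run F
t=11: ready={A,F,G,H} → run F
t=12: ready={A,F,G,H} → run F
t=13: ready={A,G,H} → run A
t=14: ready={A,G,H} → run A
t=15: ready={A,G,H} → run A
t=16: ready={G,H} → run G
t=17: ready={G,H} → run G
t=18: ready={G,H} → run G
t=19: ready={G,H} → run G
t=20: ready={G,H} → run G
t=21: ready={H} → run H
t=22: ready={H} → run H
t=23: ready={H} → run H
t=24: ready={H} → run H
t=25: ready={H} → run H
t=26: ready={H} → run H
t=27: ready={H} → run H
t=28: (idle)
t=29: (idle)
t=30: (idle)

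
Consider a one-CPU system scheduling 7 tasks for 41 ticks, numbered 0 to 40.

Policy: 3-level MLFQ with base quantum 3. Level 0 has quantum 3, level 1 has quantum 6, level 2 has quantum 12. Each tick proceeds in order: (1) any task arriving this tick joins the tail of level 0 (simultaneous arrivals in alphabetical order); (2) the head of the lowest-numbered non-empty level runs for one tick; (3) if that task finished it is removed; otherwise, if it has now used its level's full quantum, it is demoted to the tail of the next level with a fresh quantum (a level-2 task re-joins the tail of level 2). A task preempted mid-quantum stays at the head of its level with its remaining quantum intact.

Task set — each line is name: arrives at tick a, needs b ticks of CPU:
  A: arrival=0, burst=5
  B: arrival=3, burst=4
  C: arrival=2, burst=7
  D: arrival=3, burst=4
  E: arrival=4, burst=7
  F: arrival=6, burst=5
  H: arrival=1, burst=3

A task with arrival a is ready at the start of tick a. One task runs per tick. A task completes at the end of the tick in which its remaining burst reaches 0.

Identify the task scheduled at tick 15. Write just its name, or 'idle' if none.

running at tick 15 = E

t=0: L0/L1/L2 = A/-/- → run A
t=1: L0/L1/L2 = AH/-/- → run A
t=2: L0/L1/L2 = AHC/-/- → run A
t=3: L0/L1/L2 = HCBD/A/- → run H
t=4: L0/L1/L2 = HCBDE/A/- → run H
t=5: L0/L1/L2 = HCBDE/A/- → run H
t=6: L0/L1/L2 = CBDEF/A/- → run C
t=7: L0/L1/L2 = CBDEF/A/- → run C
t=8: L0/L1/L2 = CBDEF/A/- → run C
t=9: L0/L1/L2 = BDEF/AC/- → run B
t=10: L0/L1/L2 = BDEF/AC/- → run B
t=11: L0/L1/L2 = BDEF/AC/- → run B
t=12: L0/L1/L2 = DEF/ACB/- → run D
t=13: L0/L1/L2 = DEF/ACB/- → run D
t=14: L0/L1/L2 = DEF/ACB/- → run D
t=15: L0/L1/L2 = EF/ACBD/- → run E
t=16: L0/L1/L2 = EF/ACBD/- → run E
t=17: L0/L1/L2 = EF/ACBD/- → run E
t=18: L0/L1/L2 = F/ACBDE/- → run F
t=19: L0/L1/L2 = F/ACBDE/- → run F
t=20: L0/L1/L2 = F/ACBDE/- → run F
t=21: L0/L1/L2 = -/ACBDEF/- → run A
t=22: L0/L1/L2 = -/ACBDEF/- → run A
t=23: L0/L1/L2 = -/CBDEF/- → run C
t=24: L0/L1/L2 = -/CBDEF/- → run C
t=25: L0/L1/L2 = -/CBDEF/- → run C
t=26: L0/L1/L2 = -/CBDEF/- → run C
t=27: L0/L1/L2 = -/BDEF/- → run B
t=28: L0/L1/L2 = -/DEF/- → run D
t=29: L0/L1/L2 = -/EF/- → run E
t=30: L0/L1/L2 = -/EF/- → run E
t=31: L0/L1/L2 = -/EF/- → run E
t=32: L0/L1/L2 = -/EF/- → run E
t=33: L0/L1/L2 = -/F/- → run F
t=34: L0/L1/L2 = -/F/- → run F
t=35: (idle)
t=36: (idle)
t=37: (idle)
t=38: (idle)
t=39: (idle)
t=40: (idle)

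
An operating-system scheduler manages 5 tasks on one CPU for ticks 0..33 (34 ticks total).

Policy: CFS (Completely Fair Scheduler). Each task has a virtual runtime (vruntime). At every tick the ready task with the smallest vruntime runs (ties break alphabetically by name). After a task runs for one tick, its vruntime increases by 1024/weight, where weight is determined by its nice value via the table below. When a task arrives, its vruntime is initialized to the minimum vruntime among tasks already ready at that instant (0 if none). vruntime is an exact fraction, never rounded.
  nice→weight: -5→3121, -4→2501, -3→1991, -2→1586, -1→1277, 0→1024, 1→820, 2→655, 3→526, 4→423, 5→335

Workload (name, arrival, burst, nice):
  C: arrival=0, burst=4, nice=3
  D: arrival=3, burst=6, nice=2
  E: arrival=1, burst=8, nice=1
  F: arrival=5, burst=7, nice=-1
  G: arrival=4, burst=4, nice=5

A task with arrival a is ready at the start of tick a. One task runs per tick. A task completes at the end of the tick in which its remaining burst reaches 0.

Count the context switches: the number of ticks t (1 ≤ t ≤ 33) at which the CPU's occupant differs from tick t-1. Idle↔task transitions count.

context switches = 27

t=0: vr[C=0] → run C
t=1: vr[C=512/263 E=512/263] → run C
t=2: vr[C=1024/263 E=512/263] → run E
t=3: vr[C=1024/263 D=172288/53915 E=172288/53915] → run D
t=4: vr[C=1024/263 D=6722304/1412573 E=172288/53915 G=172288/53915] → run E
t=5: vr[C=1024/263 D=6722304/1412573 E=239616/53915 F=172288/53915 G=172288/53915] → run F
t=6: vr[C=1024/263 D=6722304/1412573 E=239616/53915 F=275220736/68849455 G=172288/53915] → run G
t=7: vr[C=1024/263 D=6722304/1412573 E=239616/53915 F=275220736/68849455 G=22585088/3612305] → run C
t=8: vr[C=1536/263 D=6722304/1412573 E=239616/53915 F=275220736/68849455 G=22585088/3612305] → run F
t=9: vr[C=1536/263 D=6722304/1412573 E=239616/53915 F=330429696/68849455 G=22585088/3612305] → run E
t=10: vr[C=1536/263 D=6722304/1412573 E=306944/53915 F=330429696/68849455 G=22585088/3612305] → run D
t=11: vr[C=1536/263 D=44653312/7062865 E=306944/53915 F=330429696/68849455 G=22585088/3612305] → run F
t=12: vr[C=1536/263 D=44653312/7062865 E=306944/53915 F=385638656/68849455 G=22585088/3612305] → run F
t=13: vr[C=1536/263 D=44653312/7062865 E=306944/53915 F=440847616/68849455 G=22585088/3612305] → run E
t=14: vr[C=1536/263 D=44653312/7062865 E=374272/53915 F=440847616/68849455 G=22585088/3612305] → run C
t=15: vr[D=44653312/7062865 E=374272/53915 F=440847616/68849455 G=22585088/3612305] → run G
t=16: vr[D=44653312/7062865 E=374272/53915 F=440847616/68849455 G=6725376/722461] → run D
t=17: vr[D=55695104/7062865 E=374272/53915 F=440847616/68849455 G=6725376/722461] → run F
t=18: vr[D=55695104/7062865 E=374272/53915 F=496056576/68849455 G=6725376/722461] → run E
t=19: vr[D=55695104/7062865 E=88320/10783 F=496056576/68849455 G=6725376/722461] → run F
t=20: vr[D=55695104/7062865 E=88320/10783 F=551265536/68849455 G=6725376/722461] → run D
t=21: vr[D=66736896/7062865 E=88320/10783 F=551265536/68849455 G=6725376/722461] → run F
t=22: vr[D=66736896/7062865 E=88320/10783 G=6725376/722461] → run E
t=23: vr[D=66736896/7062865 E=508928/53915 G=6725376/722461] → run G
t=24: vr[D=66736896/7062865 E=508928/53915 G=44668672/3612305] → run E
t=25: vr[D=66736896/7062865 E=576256/53915 G=44668672/3612305] → run D
t=26: vr[D=77778688/7062865 E=576256/53915 G=44668672/3612305] → run E
t=27: vr[D=77778688/7062865 G=44668672/3612305] → run D
t=28: vr[G=44668672/3612305] → run G
t=29: (idle)
t=30: (idle)
t=31: (idle)
t=32: (idle)
t=33: (idle)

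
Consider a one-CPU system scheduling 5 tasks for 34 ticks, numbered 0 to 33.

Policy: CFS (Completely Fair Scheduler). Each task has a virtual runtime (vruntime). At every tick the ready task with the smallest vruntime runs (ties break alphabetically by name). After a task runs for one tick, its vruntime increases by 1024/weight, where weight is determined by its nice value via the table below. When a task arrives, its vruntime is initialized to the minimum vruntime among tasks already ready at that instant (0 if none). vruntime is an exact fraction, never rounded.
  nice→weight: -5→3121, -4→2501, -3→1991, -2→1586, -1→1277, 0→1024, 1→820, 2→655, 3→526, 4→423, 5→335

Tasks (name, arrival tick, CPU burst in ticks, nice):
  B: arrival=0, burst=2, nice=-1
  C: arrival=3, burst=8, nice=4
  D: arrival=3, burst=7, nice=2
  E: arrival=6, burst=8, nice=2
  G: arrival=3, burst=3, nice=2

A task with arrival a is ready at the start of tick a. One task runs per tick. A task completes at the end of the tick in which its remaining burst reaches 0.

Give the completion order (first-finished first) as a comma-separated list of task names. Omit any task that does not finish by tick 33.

completion order = B, G, D, E, C

t=0: vr[B=0] → run B
t=1: vr[B=1024/1277] → run B
t=2: (idle)
t=3: vr[C=0 D=0 G=0] → run C
t=4: vr[C=1024/423 D=0 G=0] → run D
t=5: vr[C=1024/423 D=1024/655 G=0] → run G
t=6: vr[C=1024/423 D=1024/655 E=1024/655 G=1024/655] → run D
t=7: vr[C=1024/423 D=2048/655 E=1024/655 G=1024/655] → run E
t=8: vr[C=1024/423 D=2048/655 E=2048/655 G=1024/655] → run G
t=9: vr[C=1024/423 D=2048/655 E=2048/655 G=2048/655] → run C
t=10: vr[C=2048/423 D=2048/655 E=2048/655 G=2048/655] → run D
t=11: vr[C=2048/423 D=3072/655 E=2048/655 G=2048/655] → run E
t=12: vr[C=2048/423 D=3072/655 E=3072/655 G=2048/655] → run G
t=13: vr[C=2048/423 D=3072/655 E=3072/655] → run D
t=14: vr[C=2048/423 D=4096/655 E=3072/655] → run E
t=15: vr[C=2048/423 D=4096/655 E=4096/655] → run C
t=16: vr[C=1024/141 D=4096/655 E=4096/655] → run D
t=17: vr[C=1024/141 D=1024/131 E=4096/655] → run E
t=18: vr[C=1024/141 D=1024/131 E=1024/131] → run C
t=19: vr[C=4096/423 D=1024/131 E=1024/131] → run D
t=20: vr[C=4096/423 D=6144/655 E=1024/131] → run E
t=21: vr[C=4096/423 D=6144/655 E=6144/655] → run D
t=22: vr[C=4096/423 E=6144/655] → run E
t=23: vr[C=4096/423 E=7168/655] → run C
t=24: vr[C=5120/423 E=7168/655] → run E
t=25: vr[C=5120/423 E=8192/655] → run C
t=26: vr[C=2048/141 E=8192/655] → run E
t=27: vr[C=2048/141] → run C
t=28: vr[C=7168/423] → run C
t=29: (idle)
t=30: (idle)
t=31: (idle)
t=32: (idle)
t=33: (idle)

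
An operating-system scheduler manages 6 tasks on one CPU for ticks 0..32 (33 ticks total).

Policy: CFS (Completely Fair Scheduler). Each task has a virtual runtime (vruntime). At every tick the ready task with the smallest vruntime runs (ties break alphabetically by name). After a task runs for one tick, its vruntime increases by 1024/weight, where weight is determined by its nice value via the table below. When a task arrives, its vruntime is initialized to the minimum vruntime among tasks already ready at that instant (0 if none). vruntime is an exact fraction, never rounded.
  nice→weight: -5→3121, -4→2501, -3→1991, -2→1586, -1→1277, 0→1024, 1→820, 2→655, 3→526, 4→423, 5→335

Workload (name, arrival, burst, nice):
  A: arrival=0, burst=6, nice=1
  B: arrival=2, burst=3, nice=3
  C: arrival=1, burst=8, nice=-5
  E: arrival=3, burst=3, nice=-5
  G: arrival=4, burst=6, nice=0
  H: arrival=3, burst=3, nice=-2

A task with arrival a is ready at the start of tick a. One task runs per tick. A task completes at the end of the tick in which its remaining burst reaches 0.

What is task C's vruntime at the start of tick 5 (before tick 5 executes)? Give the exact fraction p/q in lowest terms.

vruntime(C, start of tick 5) = 1008896/639805

t=0: vr[A=0] → run A
t=1: vr[A=256/205 C=256/205] → run A
t=2: vr[A=512/205 B=256/205 C=256/205] → run B
t=3: vr[A=512/205 B=172288/53915 C=256/205 E=256/205 H=256/205] → run C
t=4: vr[A=512/205 B=172288/53915 C=1008896/639805 E=256/205 G=256/205 H=256/205] → run E
t=5: vr[A=512/205 B=172288/53915 C=1008896/639805 E=1008896/639805 G=256/205 H=256/205] → run G
t=6: vr[A=512/205 B=172288/53915 C=1008896/639805 E=1008896/639805 G=461/205 H=256/205] → run H
t=7: vr[A=512/205 B=172288/53915 C=1008896/639805 E=1008896/639805 G=461/205 H=307968/162565] → run C
t=8: vr[A=512/205 B=172288/53915 C=1218816/639805 E=1008896/639805 G=461/205 H=307968/162565] → run E
t=9: vr[A=512/205 B=172288/53915 C=1218816/639805 E=1218816/639805 G=461/205 H=307968/162565] → run H
t=10: vr[A=512/205 B=172288/53915 C=1218816/639805 E=1218816/639805 G=461/205 H=412928/162565] → run C
t=11: vr[A=512/205 B=172288/53915 C=1428736/639805 E=1218816/639805 G=461/205 H=412928/162565] → run E
t=12: vr[A=512/205 B=172288/53915 C=1428736/639805 G=461/205 H=412928/162565] → run C
t=13: vr[A=512/205 B=172288/53915 C=1638656/639805 G=461/205 H=412928/162565] → run G
t=14: vr[A=512/205 B=172288/53915 C=1638656/639805 G=666/205 H=412928/162565] → run A
t=15: vr[A=768/205 B=172288/53915 C=1638656/639805 G=666/205 H=412928/162565] → run H
t=16: vr[A=768/205 B=172288/53915 C=1638656/639805 G=666/205] → run C
t=17: vr[A=768/205 B=172288/53915 C=1848576/639805 G=666/205] → run C
t=18: vr[A=768/205 B=172288/53915 C=2058496/639805 G=666/205] → run B
t=19: vr[A=768/205 B=277248/53915 C=2058496/639805 G=666/205] → run C
t=20: vr[A=768/205 B=277248/53915 C=2268416/639805 G=666/205] → run G
t=21: vr[A=768/205 B=277248/53915 C=2268416/639805 G=871/205] → run C
t=22: vr[A=768/205 B=277248/53915 G=871/205] → run A
t=23: vr[A=1024/205 B=277248/53915 G=871/205] → run G
t=24: vr[A=1024/205 B=277248/53915 G=1076/205] → run A
t=25: vr[A=256/41 B=277248/53915 G=1076/205] → run B
t=26: vr[A=256/41 G=1076/205] → run G
t=27: vr[A=256/41 G=1281/205] → run A
t=28: vr[G=1281/205] → run G
t=29: (idle)
t=30: (idle)
t=31: (idle)
t=32: (idle)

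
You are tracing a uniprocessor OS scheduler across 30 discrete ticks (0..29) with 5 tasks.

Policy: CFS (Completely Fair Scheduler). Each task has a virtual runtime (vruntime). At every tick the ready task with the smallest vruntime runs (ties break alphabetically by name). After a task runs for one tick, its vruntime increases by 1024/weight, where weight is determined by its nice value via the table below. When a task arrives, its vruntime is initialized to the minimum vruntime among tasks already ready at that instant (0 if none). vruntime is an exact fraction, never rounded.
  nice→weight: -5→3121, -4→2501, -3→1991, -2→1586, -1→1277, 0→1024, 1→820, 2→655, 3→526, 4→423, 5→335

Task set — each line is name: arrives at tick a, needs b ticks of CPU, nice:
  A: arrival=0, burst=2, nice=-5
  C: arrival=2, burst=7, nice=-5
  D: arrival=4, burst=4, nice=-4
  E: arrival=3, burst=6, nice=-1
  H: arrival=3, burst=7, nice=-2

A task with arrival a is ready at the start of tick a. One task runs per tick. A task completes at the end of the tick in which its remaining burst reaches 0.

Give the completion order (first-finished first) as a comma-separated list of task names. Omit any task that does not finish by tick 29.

completion order = A, D, C, H, E

t=0: vr[A=0] → run A
t=1: vr[A=1024/3121] → run A
t=2: vr[C=0] → run C
t=3: vr[C=1024/3121 E=1024/3121 H=1024/3121] → run C
t=4: vr[C=2048/3121 D=1024/3121 E=1024/3121 H=1024/3121] → run D
t=5: vr[C=2048/3121 D=5756928/7805621 E=1024/3121 H=1024/3121] → run E
t=6: vr[C=2048/3121 D=5756928/7805621 E=4503552/3985517 H=1024/3121] → run H
t=7: vr[C=2048/3121 D=5756928/7805621 E=4503552/3985517 H=2409984/2474953] → run C
t=8: vr[C=3072/3121 D=5756928/7805621 E=4503552/3985517 H=2409984/2474953] → run D
t=9: vr[C=3072/3121 D=8952832/7805621 E=4503552/3985517 H=2409984/2474953] → run H
t=10: vr[C=3072/3121 D=8952832/7805621 E=4503552/3985517 H=4007936/2474953] → run C
t=11: vr[C=4096/3121 D=8952832/7805621 E=4503552/3985517 H=4007936/2474953] → run E
t=12: vr[C=4096/3121 D=8952832/7805621 E=7699456/3985517 H=4007936/2474953] → run D
t=13: vr[C=4096/3121 D=12148736/7805621 E=7699456/3985517 H=4007936/2474953] → run C
t=14: vr[C=5120/3121 D=12148736/7805621 E=7699456/3985517 H=4007936/2474953] → run D
t=15: vr[C=5120/3121 E=7699456/3985517 H=4007936/2474953] → run H
t=16: vr[C=5120/3121 E=7699456/3985517 H=5605888/2474953] → run C
t=17: vr[C=6144/3121 E=7699456/3985517 H=5605888/2474953] → run E
t=18: vr[C=6144/3121 E=10895360/3985517 H=5605888/2474953] → run C
t=19: vr[E=10895360/3985517 H=5605888/2474953] → run H
t=20: vr[E=10895360/3985517 H=7203840/2474953] → run E
t=21: vr[E=14091264/3985517 H=7203840/2474953] → run H
t=22: vr[E=14091264/3985517 H=8801792/2474953] → run E
t=23: vr[E=17287168/3985517 H=8801792/2474953] → run H
t=24: vr[E=17287168/3985517 H=10399744/2474953] → run H
t=25: vr[E=17287168/3985517] → run E
t=26: (idle)
t=27: (idle)
t=28: (idle)
t=29: (idle)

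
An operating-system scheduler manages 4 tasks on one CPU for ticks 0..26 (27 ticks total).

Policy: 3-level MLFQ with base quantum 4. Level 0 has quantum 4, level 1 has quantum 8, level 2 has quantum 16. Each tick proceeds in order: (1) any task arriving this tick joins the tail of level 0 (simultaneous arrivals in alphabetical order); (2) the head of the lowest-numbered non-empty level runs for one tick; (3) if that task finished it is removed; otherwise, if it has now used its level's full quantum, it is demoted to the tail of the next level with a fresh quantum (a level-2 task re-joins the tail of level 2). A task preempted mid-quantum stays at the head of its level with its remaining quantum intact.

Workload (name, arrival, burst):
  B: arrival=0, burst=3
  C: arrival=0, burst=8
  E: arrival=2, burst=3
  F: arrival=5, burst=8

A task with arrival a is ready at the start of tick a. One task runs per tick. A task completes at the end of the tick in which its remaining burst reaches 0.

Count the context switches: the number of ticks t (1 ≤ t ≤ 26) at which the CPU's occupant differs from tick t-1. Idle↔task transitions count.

context switches = 6

t=0: L0/L1/L2 = BC/-/- → run B
t=1: L0/L1/L2 = BC/-/- → run B
t=2: L0/L1/L2 = BCE/-/- → run B
t=3: L0/L1/L2 = CE/-/- → run C
t=4: L0/L1/L2 = CE/-/- → run C
t=5: L0/L1/L2 = CEF/-/- → run C
t=6: L0/L1/L2 = CEF/-/- → run C
t=7: L0/L1/L2 = EF/C/- → run E
t=8: L0/L1/L2 = EF/C/- → run E
t=9: L0/L1/L2 = EF/C/- → run E
t=10: L0/L1/L2 = F/C/- → run F
t=11: L0/L1/L2 = F/C/- → run F
t=12: L0/L1/L2 = F/C/- → run F
t=13: L0/L1/L2 = F/C/- → run F
t=14: L0/L1/L2 = -/CF/- → run C
t=15: L0/L1/L2 = -/CF/- → run C
t=16: L0/L1/L2 = -/CF/- → run C
t=17: L0/L1/L2 = -/CF/- → run C
t=18: L0/L1/L2 = -/F/- → run F
t=19: L0/L1/L2 = -/F/- → run F
t=20: L0/L1/L2 = -/F/- → run F
t=21: L0/L1/L2 = -/F/- → run F
t=22: (idle)
t=23: (idle)
t=24: (idle)
t=25: (idle)
t=26: (idle)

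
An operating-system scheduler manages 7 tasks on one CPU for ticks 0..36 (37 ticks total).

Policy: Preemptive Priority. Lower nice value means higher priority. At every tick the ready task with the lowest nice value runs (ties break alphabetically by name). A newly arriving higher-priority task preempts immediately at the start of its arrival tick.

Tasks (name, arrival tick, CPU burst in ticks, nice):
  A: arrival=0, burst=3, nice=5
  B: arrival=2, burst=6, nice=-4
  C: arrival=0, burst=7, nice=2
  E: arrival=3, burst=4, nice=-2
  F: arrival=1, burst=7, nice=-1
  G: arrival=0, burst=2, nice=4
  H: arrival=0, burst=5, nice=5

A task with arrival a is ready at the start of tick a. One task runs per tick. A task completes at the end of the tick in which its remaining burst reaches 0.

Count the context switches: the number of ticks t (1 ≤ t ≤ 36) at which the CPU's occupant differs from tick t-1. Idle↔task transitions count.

context switches = 9

t=0: ready={A,C,G,H} → run C
t=1: ready={A,C,F,G,H} → run F
t=2: ready={A,B,C,F,G,H} → run B
t=3: ready={A,B,C,E,F,G,H} → run B
t=4: ready={A,B,C,E,F,G,H} → run B
t=5: ready={A,B,C,E,F,G,H} → run B
t=6: ready={A,B,C,E,F,G,H} → run B
t=7: ready={A,B,C,E,F,G,H} → run B
t=8: ready={A,C,E,F,G,H} → run E
t=9: ready={A,C,E,F,G,H} → run E
t=10: ready={A,C,E,F,G,H} → run E
t=11: ready={A,C,E,F,G,H} → run E
t=12: ready={A,C,F,G,H} → run F
t=13: ready={A,C,F,G,H} → run F
t=14: ready={A,C,F,G,H} → run F
t=15: ready={A,C,F,G,H} → run F
t=16: ready={A,C,F,G,H} → run F
t=17: ready={A,C,F,G,H} → run F
t=18: ready={A,C,G,H} → run C
t=19: ready={A,C,G,H} → run C
t=20: ready={A,C,G,H} → run C
t=21: ready={A,C,G,H} → run C
t=22: ready={A,C,G,H} → run C
t=23: ready={A,C,G,H} → run C
t=24: ready={A,G,H} → run G
t=25: ready={A,G,H} → run G
t=26: ready={A,H} → run A
t=27: ready={A,H} → run A
t=28: ready={A,H} → run A
t=29: ready={H} → run H
t=30: ready={H} → run H
t=31: ready={H} → run H
t=32: ready={H} → run H
t=33: ready={H} → run H
t=34: (idle)
t=35: (idle)
t=36: (idle)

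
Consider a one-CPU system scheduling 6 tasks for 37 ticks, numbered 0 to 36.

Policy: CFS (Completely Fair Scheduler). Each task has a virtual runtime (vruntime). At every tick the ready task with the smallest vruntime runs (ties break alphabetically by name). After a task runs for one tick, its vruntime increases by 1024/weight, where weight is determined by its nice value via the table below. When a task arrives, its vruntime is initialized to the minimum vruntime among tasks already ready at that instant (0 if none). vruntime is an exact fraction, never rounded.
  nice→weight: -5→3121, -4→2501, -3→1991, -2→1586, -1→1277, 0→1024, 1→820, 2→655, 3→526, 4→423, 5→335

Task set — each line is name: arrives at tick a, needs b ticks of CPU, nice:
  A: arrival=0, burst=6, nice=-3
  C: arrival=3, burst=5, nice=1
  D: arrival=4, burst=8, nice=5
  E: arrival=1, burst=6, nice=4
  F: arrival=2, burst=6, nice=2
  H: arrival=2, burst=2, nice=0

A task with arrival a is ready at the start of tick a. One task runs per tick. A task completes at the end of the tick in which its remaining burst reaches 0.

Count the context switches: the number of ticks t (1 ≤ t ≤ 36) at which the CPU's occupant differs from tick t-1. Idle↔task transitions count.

context switches = 28

t=0: vr[A=0] → run A
t=1: vr[A=1024/1991 E=1024/1991] → run A
t=2: vr[A=2048/1991 E=1024/1991 F=1024/1991 H=1024/1991] → run E
t=3: vr[A=2048/1991 C=1024/1991 E=2471936/842193 F=1024/1991 H=1024/1991] → run C
t=4: vr[A=2048/1991 C=719616/408155 D=1024/1991 E=2471936/842193 F=1024/1991 H=1024/1991] → run D
t=5: vr[A=2048/1991 C=719616/408155 D=2381824/666985 E=2471936/842193 F=1024/1991 H=1024/1991] → run F
t=6: vr[A=2048/1991 C=719616/408155 D=2381824/666985 E=2471936/842193 F=2709504/1304105 H=1024/1991] → run H
t=7: vr[A=2048/1991 C=719616/408155 D=2381824/666985 E=2471936/842193 F=2709504/1304105 H=3015/1991] → run A
t=8: vr[A=3072/1991 C=719616/408155 D=2381824/666985 E=2471936/842193 F=2709504/1304105 H=3015/1991] → run H
t=9: vr[A=3072/1991 C=719616/408155 D=2381824/666985 E=2471936/842193 F=2709504/1304105] → run A
t=10: vr[A=4096/1991 C=719616/408155 D=2381824/666985 E=2471936/842193 F=2709504/1304105] → run C
t=11: vr[A=4096/1991 C=1229312/408155 D=2381824/666985 E=2471936/842193 F=2709504/1304105] → run A
t=12: vr[A=5120/1991 C=1229312/408155 D=2381824/666985 E=2471936/842193 F=2709504/1304105] → run F
t=13: vr[A=5120/1991 C=1229312/408155 D=2381824/666985 E=2471936/842193 F=4748288/1304105] → run A
t=14: vr[C=1229312/408155 D=2381824/666985 E=2471936/842193 F=4748288/1304105] → run E
t=15: vr[C=1229312/408155 D=2381824/666985 E=4510720/842193 F=4748288/1304105] → run C
t=16: vr[C=1739008/408155 D=2381824/666985 E=4510720/842193 F=4748288/1304105] → run D
t=17: vr[C=1739008/408155 D=4420608/666985 E=4510720/842193 F=4748288/1304105] → run F
t=18: vr[C=1739008/408155 D=4420608/666985 E=4510720/842193 F=6787072/1304105] → run C
t=19: vr[C=2248704/408155 D=4420608/666985 E=4510720/842193 F=6787072/1304105] → run F
t=20: vr[C=2248704/408155 D=4420608/666985 E=4510720/842193 F=8825856/1304105] → run E
t=21: vr[C=2248704/408155 D=4420608/666985 E=2183168/280731 F=8825856/1304105] → run C
t=22: vr[D=4420608/666985 E=2183168/280731 F=8825856/1304105] → run D
t=23: vr[D=6459392/666985 E=2183168/280731 F=8825856/1304105] → run F
t=24: vr[D=6459392/666985 E=2183168/280731 F=2172928/260821] → run E
t=25: vr[D=6459392/666985 E=8588288/842193 F=2172928/260821] → run F
t=26: vr[D=6459392/666985 E=8588288/842193] → run D
t=27: vr[D=8498176/666985 E=8588288/842193] → run E
t=28: vr[D=8498176/666985 E=10627072/842193] → run E
t=29: vr[D=8498176/666985] → run D
t=30: vr[D=2107392/133397] → run D
t=31: vr[D=12575744/666985] → run D
t=32: vr[D=14614528/666985] → run D
t=33: (idle)
t=34: (idle)
t=35: (idle)
t=36: (idle)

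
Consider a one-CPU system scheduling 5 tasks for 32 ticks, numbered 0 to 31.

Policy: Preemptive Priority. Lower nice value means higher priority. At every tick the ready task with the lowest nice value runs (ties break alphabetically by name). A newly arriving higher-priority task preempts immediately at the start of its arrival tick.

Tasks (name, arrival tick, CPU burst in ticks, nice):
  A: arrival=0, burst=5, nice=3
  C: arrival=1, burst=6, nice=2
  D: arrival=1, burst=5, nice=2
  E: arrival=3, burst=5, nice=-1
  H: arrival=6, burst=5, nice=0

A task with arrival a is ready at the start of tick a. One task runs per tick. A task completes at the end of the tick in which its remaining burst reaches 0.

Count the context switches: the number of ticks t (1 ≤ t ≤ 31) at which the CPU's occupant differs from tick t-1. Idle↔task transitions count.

t=0: ready={A} → run A
t=1: ready={A,C,D} → run C
t=2: ready={A,C,D} → run C
t=3: ready={A,C,D,E} → run E
t=4: ready={A,C,D,E} → run E
t=5: ready={A,C,D,E} → run E
t=6: ready={A,C,D,E,H} → run E
t=7: ready={A,C,D,E,H} → run E
t=8: ready={A,C,D,H} → run H
t=9: ready={A,C,D,H} → run H
t=10: ready={A,C,D,H} → run H
t=11: ready={A,C,D,H} → run H
t=12: ready={A,C,D,H} → run H
t=13: ready={A,C,D} → run C
t=14: ready={A,C,D} → run C
t=15: ready={A,C,D} → run C
t=16: ready={A,C,D} → run C
t=17: ready={A,D} → run D
t=18: ready={A,D} → run D
t=19: ready={A,D} → run D
t=20: ready={A,D} → run D
t=21: ready={A,D} → run D
t=22: ready={A} → run A
t=23: ready={A} → run A
t=24: ready={A} → run A
t=25: ready={A} → run A
t=26: (idle)
t=27: (idle)
t=28: (idle)
t=29: (idle)
t=30: (idle)
t=31: (idle)

context switches = 7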